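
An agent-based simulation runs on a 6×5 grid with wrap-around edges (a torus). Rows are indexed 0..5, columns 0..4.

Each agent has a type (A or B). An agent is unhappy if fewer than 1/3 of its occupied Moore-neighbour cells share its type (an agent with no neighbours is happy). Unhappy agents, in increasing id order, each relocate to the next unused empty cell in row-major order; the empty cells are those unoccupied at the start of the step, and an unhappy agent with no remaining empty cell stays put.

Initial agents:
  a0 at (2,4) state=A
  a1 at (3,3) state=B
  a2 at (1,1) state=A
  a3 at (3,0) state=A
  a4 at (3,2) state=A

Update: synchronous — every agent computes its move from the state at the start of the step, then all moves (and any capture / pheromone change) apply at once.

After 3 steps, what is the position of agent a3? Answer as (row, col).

t=1: a0@(2,4):A a1@(0,0):B a2@(1,1):A a3@(3,0):A a4@(0,1):A
t=2: a0@(2,4):A a1@(0,2):B a2@(1,1):A a3@(3,0):A a4@(0,1):A
t=3: a0@(2,4):A a1@(0,0):B a2@(1,1):A a3@(3,0):A a4@(0,1):A

(3, 0)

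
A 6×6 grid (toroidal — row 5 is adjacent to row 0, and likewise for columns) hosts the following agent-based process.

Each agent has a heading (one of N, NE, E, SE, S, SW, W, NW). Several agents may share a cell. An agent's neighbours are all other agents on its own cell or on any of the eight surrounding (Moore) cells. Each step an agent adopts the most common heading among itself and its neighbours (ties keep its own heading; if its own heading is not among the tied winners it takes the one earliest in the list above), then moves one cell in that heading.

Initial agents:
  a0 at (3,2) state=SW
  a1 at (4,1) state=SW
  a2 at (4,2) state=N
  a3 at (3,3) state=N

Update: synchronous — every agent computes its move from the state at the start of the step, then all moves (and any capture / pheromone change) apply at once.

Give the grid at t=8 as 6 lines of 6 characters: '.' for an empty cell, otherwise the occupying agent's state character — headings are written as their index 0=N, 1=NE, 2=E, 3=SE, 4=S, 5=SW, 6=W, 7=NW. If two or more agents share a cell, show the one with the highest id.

.....5
...0..
..0...
......
......
5.....

t=1: a0@(4,1):SW a1@(5,0):SW a2@(3,2):N a3@(2,3):N
t=2: a0@(5,0):SW a1@(0,5):SW a2@(2,2):N a3@(1,3):N
t=3: a0@(0,5):SW a1@(1,4):SW a2@(1,2):N a3@(0,3):N
t=4: a0@(1,4):SW a1@(2,3):SW a2@(0,2):N a3@(5,3):N
t=5: a0@(2,3):SW a1@(3,2):SW a2@(5,2):N a3@(4,3):N
t=6: a0@(3,2):SW a1@(4,1):SW a2@(4,2):N a3@(3,3):N
t=7: a0@(4,1):SW a1@(5,0):SW a2@(3,2):N a3@(2,3):N
t=8: a0@(5,0):SW a1@(0,5):SW a2@(2,2):N a3@(1,3):N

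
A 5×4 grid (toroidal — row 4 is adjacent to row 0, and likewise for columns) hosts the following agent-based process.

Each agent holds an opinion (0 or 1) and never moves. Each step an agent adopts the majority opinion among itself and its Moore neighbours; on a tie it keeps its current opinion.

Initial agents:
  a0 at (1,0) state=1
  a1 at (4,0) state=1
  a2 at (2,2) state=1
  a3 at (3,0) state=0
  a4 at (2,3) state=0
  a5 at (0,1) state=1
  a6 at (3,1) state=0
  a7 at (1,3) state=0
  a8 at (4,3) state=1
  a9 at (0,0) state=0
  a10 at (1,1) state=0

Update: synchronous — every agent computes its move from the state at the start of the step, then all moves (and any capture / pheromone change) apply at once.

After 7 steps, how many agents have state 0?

t=1: a0@(1,0):0 a1@(4,0):1 a2@(2,2):0 a3@(3,0):0 a4@(2,3):0 a5@(0,1):1 a6@(3,1):0 a7@(1,3):0 a8@(4,3):1 a9@(0,0):1 a10@(1,1):1
t=2: (unchanged — steady state)

6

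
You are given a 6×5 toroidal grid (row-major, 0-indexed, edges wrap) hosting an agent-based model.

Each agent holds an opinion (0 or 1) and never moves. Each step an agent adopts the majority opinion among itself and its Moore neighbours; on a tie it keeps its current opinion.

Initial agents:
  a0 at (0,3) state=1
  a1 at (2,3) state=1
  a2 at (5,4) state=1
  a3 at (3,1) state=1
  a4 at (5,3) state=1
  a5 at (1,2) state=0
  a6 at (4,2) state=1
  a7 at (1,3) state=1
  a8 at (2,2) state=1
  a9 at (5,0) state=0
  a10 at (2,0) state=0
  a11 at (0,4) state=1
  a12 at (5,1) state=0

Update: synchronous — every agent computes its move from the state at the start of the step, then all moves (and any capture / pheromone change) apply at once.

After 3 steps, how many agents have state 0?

3

t=1: a0@(0,3):1 a1@(2,3):1 a2@(5,4):1 a3@(3,1):1 a4@(5,3):1 a5@(1,2):1 a6@(4,2):1 a7@(1,3):1 a8@(2,2):1 a9@(5,0):0 a10@(2,0):0 a11@(0,4):1 a12@(5,1):0
t=2: (unchanged — steady state)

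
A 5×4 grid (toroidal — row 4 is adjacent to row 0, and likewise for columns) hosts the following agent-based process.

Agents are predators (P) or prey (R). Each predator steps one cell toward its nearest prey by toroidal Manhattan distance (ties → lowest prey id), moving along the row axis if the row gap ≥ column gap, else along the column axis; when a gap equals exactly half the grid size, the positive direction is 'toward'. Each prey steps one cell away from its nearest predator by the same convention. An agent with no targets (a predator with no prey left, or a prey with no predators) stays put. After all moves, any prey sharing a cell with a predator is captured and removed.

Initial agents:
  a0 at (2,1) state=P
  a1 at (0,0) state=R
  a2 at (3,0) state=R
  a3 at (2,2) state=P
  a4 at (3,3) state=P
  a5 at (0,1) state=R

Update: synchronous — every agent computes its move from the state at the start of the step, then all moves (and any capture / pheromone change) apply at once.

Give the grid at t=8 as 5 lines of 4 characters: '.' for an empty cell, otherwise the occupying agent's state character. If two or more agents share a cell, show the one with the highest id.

t=1: a0@(3,1):P a1@(4,0):R a3@(2,3):P a4@(3,0):P a5@(4,1):R
t=2: a0@(4,1):P a1@(0,0):R a3@(3,3):P a4@(4,0):P a5@(0,1):R
t=3: a0@(0,1):P a1@(1,0):R a3@(4,3):P a4@(0,0):P a5@(1,1):R
t=4: a0@(1,1):P a1@(2,0):R a3@(0,3):P a4@(1,0):P a5@(2,1):R
t=5: a0@(2,1):P a1@(3,0):R a3@(1,3):P a4@(2,0):P a5@(3,1):R
t=6: a0@(3,1):P a1@(4,0):R a3@(2,3):P a4@(3,0):P a5@(4,1):R
t=7: a0@(4,1):P a1@(0,0):R a3@(3,3):P a4@(4,0):P a5@(0,1):R
t=8: a0@(0,1):P a1@(1,0):R a3@(4,3):P a4@(0,0):P a5@(1,1):R

PP..
RR..
....
....
...P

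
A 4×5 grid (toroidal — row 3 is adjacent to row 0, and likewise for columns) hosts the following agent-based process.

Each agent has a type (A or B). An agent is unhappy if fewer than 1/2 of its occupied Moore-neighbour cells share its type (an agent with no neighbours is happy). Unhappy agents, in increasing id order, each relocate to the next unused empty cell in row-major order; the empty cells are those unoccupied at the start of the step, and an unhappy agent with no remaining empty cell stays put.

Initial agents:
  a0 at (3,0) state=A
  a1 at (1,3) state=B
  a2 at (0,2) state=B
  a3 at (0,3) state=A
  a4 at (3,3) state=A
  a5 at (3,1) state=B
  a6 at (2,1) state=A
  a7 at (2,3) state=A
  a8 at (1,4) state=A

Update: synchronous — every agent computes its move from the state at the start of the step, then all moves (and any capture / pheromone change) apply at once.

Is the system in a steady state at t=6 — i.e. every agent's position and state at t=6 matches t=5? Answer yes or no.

t=1: a0@(3,0):A a1@(0,0):B a2@(0,2):B a3@(0,3):A a4@(3,3):A a5@(0,1):B a6@(2,1):A a7@(2,3):A a8@(1,4):A
t=2: a0@(0,4):A a1@(1,0):B a2@(1,1):B a3@(0,3):A a4@(3,3):A a5@(0,1):B a6@(2,1):A a7@(2,3):A a8@(1,4):A
t=3: a0@(0,4):A a1@(0,0):B a2@(1,1):B a3@(0,3):A a4@(3,3):A a5@(0,1):B a6@(0,2):A a7@(2,3):A a8@(1,4):A
t=4: (unchanged — steady state)

yes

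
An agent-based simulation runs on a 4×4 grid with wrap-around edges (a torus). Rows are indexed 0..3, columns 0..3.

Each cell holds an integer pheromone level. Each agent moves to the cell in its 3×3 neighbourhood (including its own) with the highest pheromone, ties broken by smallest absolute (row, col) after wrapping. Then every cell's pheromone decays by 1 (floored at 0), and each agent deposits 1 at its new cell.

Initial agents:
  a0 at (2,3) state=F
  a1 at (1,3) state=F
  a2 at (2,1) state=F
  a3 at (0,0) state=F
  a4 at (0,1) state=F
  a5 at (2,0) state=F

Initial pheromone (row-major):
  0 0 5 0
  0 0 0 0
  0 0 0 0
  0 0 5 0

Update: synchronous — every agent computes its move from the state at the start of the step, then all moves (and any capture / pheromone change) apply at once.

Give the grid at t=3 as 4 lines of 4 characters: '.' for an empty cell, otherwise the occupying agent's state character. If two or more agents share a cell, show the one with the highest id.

t=1: a0@(3,2) a1@(0,2) a2@(3,2) a3@(0,0) a4@(0,2) a5@(1,0) | pheromone: 1 0 6 0 / 1 0 0 0 / 0 0 0 0 / 0 0 6 0
t=2: a0@(0,2) a1@(0,2) a2@(0,2) a3@(0,0) a4@(0,2) a5@(0,0) | pheromone: 2 0 9 0 / 0 0 0 0 / 0 0 0 0 / 0 0 5 0
t=3: a0@(0,2) a1@(0,2) a2@(0,2) a3@(0,0) a4@(0,2) a5@(0,0) | pheromone: 3 0 12 0 / 0 0 0 0 / 0 0 0 0 / 0 0 4 0

F.F.
....
....
....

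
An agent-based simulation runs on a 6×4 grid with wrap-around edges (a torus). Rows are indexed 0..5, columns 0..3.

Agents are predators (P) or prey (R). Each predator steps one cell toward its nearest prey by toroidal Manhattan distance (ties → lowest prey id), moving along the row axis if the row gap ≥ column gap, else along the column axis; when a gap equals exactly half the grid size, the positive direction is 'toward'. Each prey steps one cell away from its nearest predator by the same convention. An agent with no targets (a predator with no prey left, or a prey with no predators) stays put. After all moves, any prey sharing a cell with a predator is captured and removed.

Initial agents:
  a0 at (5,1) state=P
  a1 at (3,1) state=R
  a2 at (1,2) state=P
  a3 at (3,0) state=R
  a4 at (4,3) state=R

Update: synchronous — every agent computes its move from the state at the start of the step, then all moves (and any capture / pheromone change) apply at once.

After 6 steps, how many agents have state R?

3

t=1: a0@(4,1):P a1@(2,1):R a2@(2,2):P a3@(2,0):R a4@(4,2):R
t=2: a0@(4,2):P a1@(2,0):R a2@(2,1):P a3@(2,3):R a4@(4,3):R
t=3: a0@(4,3):P a1@(2,3):R a2@(2,0):P a3@(2,2):R a4@(4,0):R
t=4: a0@(4,0):P a1@(2,2):R a2@(2,3):P a3@(2,1):R a4@(4,1):R
t=5: a0@(4,1):P a1@(2,1):R a2@(2,2):P a3@(2,0):R a4@(4,2):R
t=6: a0@(4,2):P a1@(2,0):R a2@(2,1):P a3@(2,3):R a4@(4,3):R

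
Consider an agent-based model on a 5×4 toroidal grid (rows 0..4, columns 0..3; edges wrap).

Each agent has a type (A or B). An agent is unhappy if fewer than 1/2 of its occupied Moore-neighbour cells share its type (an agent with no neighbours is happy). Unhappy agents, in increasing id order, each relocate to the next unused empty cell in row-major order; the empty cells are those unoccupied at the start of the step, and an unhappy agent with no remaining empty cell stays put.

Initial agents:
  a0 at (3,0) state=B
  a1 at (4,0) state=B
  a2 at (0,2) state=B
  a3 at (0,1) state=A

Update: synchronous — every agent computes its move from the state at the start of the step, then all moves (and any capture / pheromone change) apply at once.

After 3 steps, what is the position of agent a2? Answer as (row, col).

(0, 0)

t=1: a0@(3,0):B a1@(4,0):B a2@(0,0):B a3@(0,3):A
t=2: a0@(3,0):B a1@(4,0):B a2@(0,0):B a3@(0,1):A
t=3: a0@(3,0):B a1@(4,0):B a2@(0,0):B a3@(0,2):A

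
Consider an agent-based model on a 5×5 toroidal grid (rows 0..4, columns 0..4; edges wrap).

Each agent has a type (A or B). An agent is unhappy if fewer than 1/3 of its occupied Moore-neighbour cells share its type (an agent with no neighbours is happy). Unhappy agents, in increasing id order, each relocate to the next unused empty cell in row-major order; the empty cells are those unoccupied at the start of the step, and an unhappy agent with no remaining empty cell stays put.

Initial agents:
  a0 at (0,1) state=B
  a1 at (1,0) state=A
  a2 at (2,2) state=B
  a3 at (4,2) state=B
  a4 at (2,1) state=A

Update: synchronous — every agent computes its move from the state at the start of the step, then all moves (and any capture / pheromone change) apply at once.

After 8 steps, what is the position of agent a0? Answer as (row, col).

(0, 1)

t=1: a0@(0,1):B a1@(1,0):A a2@(0,0):B a3@(4,2):B a4@(2,1):A
t=2: (unchanged — steady state)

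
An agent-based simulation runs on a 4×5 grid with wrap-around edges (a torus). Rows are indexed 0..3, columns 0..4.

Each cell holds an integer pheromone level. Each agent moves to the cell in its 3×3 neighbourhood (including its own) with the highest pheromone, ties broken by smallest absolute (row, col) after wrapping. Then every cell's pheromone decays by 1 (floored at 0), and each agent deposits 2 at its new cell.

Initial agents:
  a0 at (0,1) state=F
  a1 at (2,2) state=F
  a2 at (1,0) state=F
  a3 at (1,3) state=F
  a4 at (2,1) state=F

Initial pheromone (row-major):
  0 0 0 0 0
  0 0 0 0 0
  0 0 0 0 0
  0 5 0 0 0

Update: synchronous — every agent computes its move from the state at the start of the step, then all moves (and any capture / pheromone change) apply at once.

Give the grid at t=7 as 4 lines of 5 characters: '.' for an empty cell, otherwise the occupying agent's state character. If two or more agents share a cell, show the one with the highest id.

t=1: a0@(3,1) a1@(3,1) a2@(0,0) a3@(0,2) a4@(3,1) | pheromone: 2 0 2 0 0 / 0 0 0 0 0 / 0 0 0 0 0 / 0 10 0 0 0
t=2: a0@(3,1) a1@(3,1) a2@(3,1) a3@(3,1) a4@(3,1) | pheromone: 1 0 1 0 0 / 0 0 0 0 0 / 0 0 0 0 0 / 0 19 0 0 0
t=3: a0@(3,1) a1@(3,1) a2@(3,1) a3@(3,1) a4@(3,1) | pheromone: 0 0 0 0 0 / 0 0 0 0 0 / 0 0 0 0 0 / 0 28 0 0 0
t=4: a0@(3,1) a1@(3,1) a2@(3,1) a3@(3,1) a4@(3,1) | pheromone: 0 0 0 0 0 / 0 0 0 0 0 / 0 0 0 0 0 / 0 37 0 0 0
t=5: a0@(3,1) a1@(3,1) a2@(3,1) a3@(3,1) a4@(3,1) | pheromone: 0 0 0 0 0 / 0 0 0 0 0 / 0 0 0 0 0 / 0 46 0 0 0
t=6: a0@(3,1) a1@(3,1) a2@(3,1) a3@(3,1) a4@(3,1) | pheromone: 0 0 0 0 0 / 0 0 0 0 0 / 0 0 0 0 0 / 0 55 0 0 0
t=7: a0@(3,1) a1@(3,1) a2@(3,1) a3@(3,1) a4@(3,1) | pheromone: 0 0 0 0 0 / 0 0 0 0 0 / 0 0 0 0 0 / 0 64 0 0 0

.....
.....
.....
.F...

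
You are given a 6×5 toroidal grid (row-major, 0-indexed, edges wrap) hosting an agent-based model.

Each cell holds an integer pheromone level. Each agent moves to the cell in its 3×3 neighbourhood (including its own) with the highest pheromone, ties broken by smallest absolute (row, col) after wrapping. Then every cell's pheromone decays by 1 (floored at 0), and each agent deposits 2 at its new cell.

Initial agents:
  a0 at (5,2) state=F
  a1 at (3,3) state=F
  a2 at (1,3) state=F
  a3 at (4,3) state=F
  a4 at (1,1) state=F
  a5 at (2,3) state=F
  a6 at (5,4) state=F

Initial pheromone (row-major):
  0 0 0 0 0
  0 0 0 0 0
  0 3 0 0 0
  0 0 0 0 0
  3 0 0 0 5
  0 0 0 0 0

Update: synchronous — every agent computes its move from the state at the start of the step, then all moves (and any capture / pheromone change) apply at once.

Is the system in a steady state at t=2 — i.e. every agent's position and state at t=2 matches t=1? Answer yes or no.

t=1: a0@(0,1) a1@(4,4) a2@(0,2) a3@(4,4) a4@(2,1) a5@(1,2) a6@(4,4) | pheromone: 0 2 2 0 0 / 0 0 2 0 0 / 0 4 0 0 0 / 0 0 0 0 0 / 2 0 0 0 10 / 0 0 0 0 0
t=2: a0@(0,1) a1@(4,4) a2@(0,1) a3@(4,4) a4@(2,1) a5@(2,1) a6@(4,4) | pheromone: 0 5 1 0 0 / 0 0 1 0 0 / 0 7 0 0 0 / 0 0 0 0 0 / 1 0 0 0 15 / 0 0 0 0 0

no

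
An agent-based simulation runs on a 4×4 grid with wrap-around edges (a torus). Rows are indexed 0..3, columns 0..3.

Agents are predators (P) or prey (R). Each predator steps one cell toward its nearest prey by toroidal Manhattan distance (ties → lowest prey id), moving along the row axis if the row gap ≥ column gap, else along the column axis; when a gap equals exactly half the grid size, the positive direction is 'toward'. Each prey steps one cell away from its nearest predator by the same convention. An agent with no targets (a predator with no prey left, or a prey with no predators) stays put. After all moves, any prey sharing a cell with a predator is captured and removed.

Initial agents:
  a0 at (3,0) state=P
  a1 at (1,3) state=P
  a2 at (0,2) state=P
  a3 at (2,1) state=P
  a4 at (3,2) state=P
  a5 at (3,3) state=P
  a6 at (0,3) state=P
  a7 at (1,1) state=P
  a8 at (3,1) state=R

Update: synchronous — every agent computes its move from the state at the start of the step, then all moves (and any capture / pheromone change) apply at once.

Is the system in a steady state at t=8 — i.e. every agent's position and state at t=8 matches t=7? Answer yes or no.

yes

t=1: a0@(3,1):P a1@(2,3):P a2@(3,2):P a3@(3,1):P a4@(3,1):P a5@(3,0):P a6@(0,0):P a7@(2,1):P
t=2: (unchanged — steady state)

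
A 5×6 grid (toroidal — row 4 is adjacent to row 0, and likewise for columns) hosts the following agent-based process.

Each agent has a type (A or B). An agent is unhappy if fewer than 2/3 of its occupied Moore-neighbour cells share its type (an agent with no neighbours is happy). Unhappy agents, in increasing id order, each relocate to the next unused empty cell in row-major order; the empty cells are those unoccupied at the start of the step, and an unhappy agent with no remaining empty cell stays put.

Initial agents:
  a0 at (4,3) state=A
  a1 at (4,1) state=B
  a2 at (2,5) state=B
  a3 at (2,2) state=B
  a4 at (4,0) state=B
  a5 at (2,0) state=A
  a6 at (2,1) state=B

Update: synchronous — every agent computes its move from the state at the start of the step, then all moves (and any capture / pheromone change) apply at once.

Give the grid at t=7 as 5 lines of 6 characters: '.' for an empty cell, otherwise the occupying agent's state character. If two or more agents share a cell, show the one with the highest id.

t=1: a0@(4,3):A a1@(4,1):B a2@(0,0):B a3@(2,2):B a4@(4,0):B a5@(0,1):A a6@(0,2):B
t=2: a0@(0,3):A a1@(4,1):B a2@(0,0):B a3@(2,2):B a4@(4,0):B a5@(0,4):A a6@(0,5):B
t=3: a0@(0,3):A a1@(4,1):B a2@(0,0):B a3@(2,2):B a4@(4,0):B a5@(0,1):A a6@(0,5):B
t=4: a0@(0,3):A a1@(4,1):B a2@(0,0):B a3@(2,2):B a4@(4,0):B a5@(0,2):A a6@(0,5):B
t=5: a0@(0,3):A a1@(4,1):B a2@(0,0):B a3@(2,2):B a4@(4,0):B a5@(0,1):A a6@(0,5):B
t=6: a0@(0,3):A a1@(4,1):B a2@(0,0):B a3@(2,2):B a4@(4,0):B a5@(0,2):A a6@(0,5):B
t=7: a0@(0,3):A a1@(4,1):B a2@(0,0):B a3@(2,2):B a4@(4,0):B a5@(0,1):A a6@(0,5):B

BA.A.B
......
..B...
......
BB....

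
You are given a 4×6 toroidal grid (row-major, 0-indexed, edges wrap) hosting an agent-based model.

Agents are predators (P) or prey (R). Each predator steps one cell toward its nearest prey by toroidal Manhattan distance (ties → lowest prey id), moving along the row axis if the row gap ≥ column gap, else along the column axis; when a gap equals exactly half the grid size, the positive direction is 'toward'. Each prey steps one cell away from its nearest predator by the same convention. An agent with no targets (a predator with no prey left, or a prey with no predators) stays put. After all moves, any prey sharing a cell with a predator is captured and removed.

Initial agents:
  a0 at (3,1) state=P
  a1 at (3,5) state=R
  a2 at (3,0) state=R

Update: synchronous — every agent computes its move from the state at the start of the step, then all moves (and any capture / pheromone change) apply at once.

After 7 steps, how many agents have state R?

t=1: a0@(3,0):P a1@(3,4):R a2@(3,5):R
t=2: a0@(3,5):P a1@(3,3):R a2@(3,4):R
t=3: a0@(3,4):P a1@(3,2):R a2@(3,3):R
t=4: a0@(3,3):P a1@(3,1):R a2@(3,2):R
t=5: a0@(3,2):P a1@(3,0):R a2@(3,1):R
t=6: a0@(3,1):P a1@(3,5):R a2@(3,0):R
t=7: a0@(3,0):P a1@(3,4):R a2@(3,5):R

2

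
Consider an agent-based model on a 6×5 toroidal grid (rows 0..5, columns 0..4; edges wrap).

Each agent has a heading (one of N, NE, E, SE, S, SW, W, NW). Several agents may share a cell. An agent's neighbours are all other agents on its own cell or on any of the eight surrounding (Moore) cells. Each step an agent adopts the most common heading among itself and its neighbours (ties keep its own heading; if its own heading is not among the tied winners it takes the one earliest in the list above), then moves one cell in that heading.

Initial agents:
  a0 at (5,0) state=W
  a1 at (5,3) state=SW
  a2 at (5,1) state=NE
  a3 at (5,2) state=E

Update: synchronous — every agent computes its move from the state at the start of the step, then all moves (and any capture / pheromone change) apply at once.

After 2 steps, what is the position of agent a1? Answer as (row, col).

t=1: a0@(5,4):W a1@(0,2):SW a2@(4,2):NE a3@(5,3):E
t=2: a0@(5,3):W a1@(1,1):SW a2@(3,3):NE a3@(5,4):E

(1, 1)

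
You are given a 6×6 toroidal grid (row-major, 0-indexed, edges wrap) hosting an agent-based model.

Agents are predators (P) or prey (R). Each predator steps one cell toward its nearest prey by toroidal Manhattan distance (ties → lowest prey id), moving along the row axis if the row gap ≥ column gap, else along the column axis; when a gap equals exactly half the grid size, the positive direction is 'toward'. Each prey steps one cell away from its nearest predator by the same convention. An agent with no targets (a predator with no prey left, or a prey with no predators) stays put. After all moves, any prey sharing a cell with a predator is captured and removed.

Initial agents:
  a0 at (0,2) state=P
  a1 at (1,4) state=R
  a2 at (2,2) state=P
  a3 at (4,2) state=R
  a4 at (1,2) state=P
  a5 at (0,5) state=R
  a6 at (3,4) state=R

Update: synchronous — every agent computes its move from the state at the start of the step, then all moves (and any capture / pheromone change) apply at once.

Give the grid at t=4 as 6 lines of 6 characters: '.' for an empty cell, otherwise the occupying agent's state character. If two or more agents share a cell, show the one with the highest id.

t=1: a0@(5,2):P a1@(1,5):R a2@(3,2):P a4@(1,3):P a5@(0,4):R a6@(3,5):R
t=2: a0@(5,3):P a1@(1,0):R a2@(3,3):P a4@(1,4):P a5@(5,4):R a6@(3,4):R
t=3: a0@(5,4):P a1@(1,1):R a2@(3,4):P a4@(1,5):P a5@(5,5):R a6@(3,5):R
t=4: a0@(5,5):P a1@(1,2):R a2@(3,5):P a4@(1,0):P a5@(5,0):R a6@(3,0):R

......
P.R...
......
R....P
......
R....P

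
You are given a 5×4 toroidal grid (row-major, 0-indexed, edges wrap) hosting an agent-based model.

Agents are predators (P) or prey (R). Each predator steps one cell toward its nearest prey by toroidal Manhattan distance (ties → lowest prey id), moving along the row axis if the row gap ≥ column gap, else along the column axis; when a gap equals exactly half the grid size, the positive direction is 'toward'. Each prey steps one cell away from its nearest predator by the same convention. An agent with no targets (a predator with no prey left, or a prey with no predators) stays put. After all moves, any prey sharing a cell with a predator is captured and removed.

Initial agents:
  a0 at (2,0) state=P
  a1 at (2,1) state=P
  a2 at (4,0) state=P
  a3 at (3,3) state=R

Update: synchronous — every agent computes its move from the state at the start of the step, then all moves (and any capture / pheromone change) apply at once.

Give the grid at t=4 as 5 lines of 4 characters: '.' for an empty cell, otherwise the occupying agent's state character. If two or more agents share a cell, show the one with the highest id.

t=1: a0@(3,0):P a1@(2,2):P a2@(3,0):P a3@(4,3):R
t=2: a0@(4,0):P a1@(3,2):P a2@(4,0):P a3@(0,3):R
t=3: a0@(0,0):P a1@(4,2):P a2@(0,0):P a3@(1,3):R
t=4: a0@(1,0):P a1@(0,2):P a2@(1,0):P a3@(2,3):R

..P.
P...
...R
....
....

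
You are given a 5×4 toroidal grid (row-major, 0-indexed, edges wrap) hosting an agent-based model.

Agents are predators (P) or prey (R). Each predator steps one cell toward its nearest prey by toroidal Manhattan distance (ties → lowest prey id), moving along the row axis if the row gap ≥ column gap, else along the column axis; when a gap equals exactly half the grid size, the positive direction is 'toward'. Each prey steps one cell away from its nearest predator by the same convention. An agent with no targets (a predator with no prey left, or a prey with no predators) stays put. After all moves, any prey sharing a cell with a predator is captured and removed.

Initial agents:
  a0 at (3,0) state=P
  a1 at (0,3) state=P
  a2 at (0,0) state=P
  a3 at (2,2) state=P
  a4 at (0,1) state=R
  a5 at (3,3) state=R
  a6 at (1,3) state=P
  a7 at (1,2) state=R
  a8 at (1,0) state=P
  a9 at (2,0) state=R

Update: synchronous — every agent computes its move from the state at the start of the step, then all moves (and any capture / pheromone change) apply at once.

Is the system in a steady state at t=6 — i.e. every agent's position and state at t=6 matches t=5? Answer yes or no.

no

t=1: a0@(3,3):P a1@(0,0):P a2@(0,1):P a3@(1,2):P a4@(0,2):R a5@(3,2):R a6@(1,2):P a7@(0,2):R a8@(2,0):P a9@(1,0):R
t=2: a0@(3,2):P a1@(1,0):P a2@(0,2):P a3@(0,2):P a4@(0,3):R a5@(3,1):R a6@(0,2):P a7@(0,3):R a8@(1,0):P a9@(2,0):R
t=3: a0@(3,1):P a1@(2,0):P a2@(0,3):P a3@(0,3):P a4@(0,0):R a5@(3,0):R a6@(0,3):P a7@(0,0):R a8@(2,0):P a9@(3,0):R
t=4: a0@(3,0):P a1@(3,0):P a2@(0,0):P a3@(0,0):P a4@(0,1):R a5@(3,3):R a6@(0,0):P a7@(0,1):R a8@(3,0):P a9@(3,3):R
t=5: a0@(3,3):P a1@(3,3):P a2@(0,1):P a3@(0,1):P a4@(0,2):R a5@(3,2):R a6@(0,1):P a7@(0,2):R a8@(3,3):P a9@(3,2):R
t=6: a0@(3,2):P a1@(3,2):P a2@(0,2):P a3@(0,2):P a4@(0,3):R a5@(3,1):R a6@(0,2):P a7@(0,3):R a8@(3,2):P a9@(3,1):R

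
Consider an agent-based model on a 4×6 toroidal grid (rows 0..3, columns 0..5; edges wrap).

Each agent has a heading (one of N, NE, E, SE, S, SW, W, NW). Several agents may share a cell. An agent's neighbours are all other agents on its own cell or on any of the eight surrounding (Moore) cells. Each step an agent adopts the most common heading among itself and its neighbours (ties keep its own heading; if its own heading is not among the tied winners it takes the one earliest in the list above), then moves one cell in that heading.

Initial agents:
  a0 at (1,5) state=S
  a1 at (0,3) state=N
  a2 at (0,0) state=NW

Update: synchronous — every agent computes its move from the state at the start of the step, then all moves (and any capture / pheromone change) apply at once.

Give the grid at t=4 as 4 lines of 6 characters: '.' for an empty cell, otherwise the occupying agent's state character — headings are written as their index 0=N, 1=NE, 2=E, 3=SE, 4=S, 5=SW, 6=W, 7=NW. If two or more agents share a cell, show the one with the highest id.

..70..
.....4
......
......

t=1: a0@(2,5):S a1@(3,3):N a2@(3,5):NW
t=2: a0@(3,5):S a1@(2,3):N a2@(2,4):NW
t=3: a0@(0,5):S a1@(1,3):N a2@(1,3):NW
t=4: a0@(1,5):S a1@(0,3):N a2@(0,2):NW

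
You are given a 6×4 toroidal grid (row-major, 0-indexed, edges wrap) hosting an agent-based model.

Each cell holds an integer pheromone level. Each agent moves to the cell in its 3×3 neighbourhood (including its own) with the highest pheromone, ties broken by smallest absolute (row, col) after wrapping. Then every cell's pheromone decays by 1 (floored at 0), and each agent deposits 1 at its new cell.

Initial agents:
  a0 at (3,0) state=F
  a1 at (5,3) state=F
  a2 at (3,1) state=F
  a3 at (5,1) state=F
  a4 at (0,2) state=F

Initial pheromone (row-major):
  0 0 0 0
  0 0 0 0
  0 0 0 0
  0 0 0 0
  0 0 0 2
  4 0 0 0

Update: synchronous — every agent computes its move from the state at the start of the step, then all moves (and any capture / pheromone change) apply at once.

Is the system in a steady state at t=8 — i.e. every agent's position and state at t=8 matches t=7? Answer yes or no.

yes

t=1: a0@(4,3) a1@(5,0) a2@(2,0) a3@(5,0) a4@(0,1) | pheromone: 0 1 0 0 / 0 0 0 0 / 1 0 0 0 / 0 0 0 0 / 0 0 0 2 / 5 0 0 0
t=2: a0@(5,0) a1@(5,0) a2@(2,0) a3@(5,0) a4@(5,0) | pheromone: 0 0 0 0 / 0 0 0 0 / 1 0 0 0 / 0 0 0 0 / 0 0 0 1 / 8 0 0 0
t=3: a0@(5,0) a1@(5,0) a2@(2,0) a3@(5,0) a4@(5,0) | pheromone: 0 0 0 0 / 0 0 0 0 / 1 0 0 0 / 0 0 0 0 / 0 0 0 0 / 11 0 0 0
t=4: a0@(5,0) a1@(5,0) a2@(2,0) a3@(5,0) a4@(5,0) | pheromone: 0 0 0 0 / 0 0 0 0 / 1 0 0 0 / 0 0 0 0 / 0 0 0 0 / 14 0 0 0
t=5: a0@(5,0) a1@(5,0) a2@(2,0) a3@(5,0) a4@(5,0) | pheromone: 0 0 0 0 / 0 0 0 0 / 1 0 0 0 / 0 0 0 0 / 0 0 0 0 / 17 0 0 0
t=6: a0@(5,0) a1@(5,0) a2@(2,0) a3@(5,0) a4@(5,0) | pheromone: 0 0 0 0 / 0 0 0 0 / 1 0 0 0 / 0 0 0 0 / 0 0 0 0 / 20 0 0 0
t=7: a0@(5,0) a1@(5,0) a2@(2,0) a3@(5,0) a4@(5,0) | pheromone: 0 0 0 0 / 0 0 0 0 / 1 0 0 0 / 0 0 0 0 / 0 0 0 0 / 23 0 0 0
t=8: a0@(5,0) a1@(5,0) a2@(2,0) a3@(5,0) a4@(5,0) | pheromone: 0 0 0 0 / 0 0 0 0 / 1 0 0 0 / 0 0 0 0 / 0 0 0 0 / 26 0 0 0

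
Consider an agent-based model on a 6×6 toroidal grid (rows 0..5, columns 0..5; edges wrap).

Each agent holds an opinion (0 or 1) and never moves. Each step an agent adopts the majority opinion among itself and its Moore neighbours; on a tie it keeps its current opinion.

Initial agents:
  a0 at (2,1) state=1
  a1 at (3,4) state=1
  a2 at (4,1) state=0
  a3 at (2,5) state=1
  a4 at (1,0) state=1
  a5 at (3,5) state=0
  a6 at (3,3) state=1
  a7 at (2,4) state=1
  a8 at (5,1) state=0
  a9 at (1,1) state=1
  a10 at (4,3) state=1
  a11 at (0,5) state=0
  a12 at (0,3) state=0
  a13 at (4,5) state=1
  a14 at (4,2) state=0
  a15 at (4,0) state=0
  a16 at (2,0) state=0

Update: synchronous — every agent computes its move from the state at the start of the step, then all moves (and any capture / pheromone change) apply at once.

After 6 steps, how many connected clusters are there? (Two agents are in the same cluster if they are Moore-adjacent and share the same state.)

4

t=1: a0@(2,1):1 a1@(3,4):1 a2@(4,1):0 a3@(2,5):1 a4@(1,0):1 a5@(3,5):1 a6@(3,3):1 a7@(2,4):1 a8@(5,1):0 a9@(1,1):1 a10@(4,3):1 a11@(0,5):0 a12@(0,3):0 a13@(4,5):1 a14@(4,2):0 a15@(4,0):0 a16@(2,0):1
t=2: (unchanged — steady state)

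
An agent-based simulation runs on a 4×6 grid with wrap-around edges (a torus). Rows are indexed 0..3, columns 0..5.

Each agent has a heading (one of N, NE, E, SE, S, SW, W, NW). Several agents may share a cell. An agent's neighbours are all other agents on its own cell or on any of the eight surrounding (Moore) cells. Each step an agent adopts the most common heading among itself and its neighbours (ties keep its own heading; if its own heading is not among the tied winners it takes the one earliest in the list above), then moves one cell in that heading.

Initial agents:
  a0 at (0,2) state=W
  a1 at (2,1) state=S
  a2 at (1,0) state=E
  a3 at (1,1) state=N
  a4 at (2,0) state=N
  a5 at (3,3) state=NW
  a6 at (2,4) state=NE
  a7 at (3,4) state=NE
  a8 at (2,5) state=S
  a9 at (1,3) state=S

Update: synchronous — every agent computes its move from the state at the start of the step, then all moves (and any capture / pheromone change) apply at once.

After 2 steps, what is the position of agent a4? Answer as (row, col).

t=1: a0@(0,1):W a1@(1,1):N a2@(0,0):N a3@(0,1):N a4@(1,0):N a5@(2,4):NE a6@(1,5):NE a7@(2,5):NE a8@(1,0):NE a9@(2,3):S
t=2: a0@(3,1):N a1@(0,1):N a2@(3,0):N a3@(3,1):N a4@(0,0):N a5@(1,5):NE a6@(0,0):NE a7@(1,0):NE a8@(0,0):N a9@(3,3):S

(0, 0)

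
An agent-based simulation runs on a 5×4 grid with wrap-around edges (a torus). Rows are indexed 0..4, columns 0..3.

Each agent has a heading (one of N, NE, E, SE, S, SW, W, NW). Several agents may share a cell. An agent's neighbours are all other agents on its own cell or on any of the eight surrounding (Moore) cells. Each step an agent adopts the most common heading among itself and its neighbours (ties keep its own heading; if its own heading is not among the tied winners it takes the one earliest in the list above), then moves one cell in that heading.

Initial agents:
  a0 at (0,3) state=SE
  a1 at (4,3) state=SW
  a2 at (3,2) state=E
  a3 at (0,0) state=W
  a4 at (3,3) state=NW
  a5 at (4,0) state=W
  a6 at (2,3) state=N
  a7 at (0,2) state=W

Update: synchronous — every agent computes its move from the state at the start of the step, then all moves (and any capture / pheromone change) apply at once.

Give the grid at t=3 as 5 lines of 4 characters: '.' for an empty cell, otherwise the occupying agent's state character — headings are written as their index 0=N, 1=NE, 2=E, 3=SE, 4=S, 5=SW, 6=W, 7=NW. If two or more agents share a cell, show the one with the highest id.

66.6
66..
....
.6..
66..

t=1: a0@(0,2):W a1@(4,2):W a2@(3,3):E a3@(0,3):W a4@(2,2):NW a5@(4,3):W a6@(1,3):N a7@(0,1):W
t=2: a0@(0,1):W a1@(4,1):W a2@(3,2):W a3@(0,2):W a4@(1,1):NW a5@(4,2):W a6@(1,2):W a7@(0,0):W
t=3: a0@(0,0):W a1@(4,0):W a2@(3,1):W a3@(0,1):W a4@(1,0):W a5@(4,1):W a6@(1,1):W a7@(0,3):W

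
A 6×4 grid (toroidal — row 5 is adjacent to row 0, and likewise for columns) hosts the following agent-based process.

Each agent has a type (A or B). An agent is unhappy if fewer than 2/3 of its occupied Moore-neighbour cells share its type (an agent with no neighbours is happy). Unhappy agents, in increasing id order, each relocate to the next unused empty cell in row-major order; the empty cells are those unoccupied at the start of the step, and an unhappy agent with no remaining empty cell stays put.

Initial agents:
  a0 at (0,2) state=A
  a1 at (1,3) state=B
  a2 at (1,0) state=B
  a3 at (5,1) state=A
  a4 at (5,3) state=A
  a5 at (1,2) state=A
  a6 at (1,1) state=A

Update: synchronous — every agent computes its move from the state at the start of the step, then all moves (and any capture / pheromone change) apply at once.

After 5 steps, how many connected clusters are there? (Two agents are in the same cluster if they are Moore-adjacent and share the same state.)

2

t=1: a0@(0,2):A a1@(0,0):B a2@(0,1):B a3@(5,1):A a4@(5,3):A a5@(1,2):A a6@(1,1):A
t=2: a0@(0,2):A a1@(0,3):B a2@(1,0):B a3@(1,3):A a4@(2,0):A a5@(1,2):A a6@(2,1):A
t=3: a0@(0,2):A a1@(0,0):B a2@(0,1):B a3@(1,1):A a4@(2,0):A a5@(1,2):A a6@(2,1):A
t=4: a0@(0,2):A a1@(0,3):B a2@(1,0):B a3@(1,1):A a4@(2,0):A a5@(1,2):A a6@(2,1):A
t=5: a0@(0,2):A a1@(0,0):B a2@(0,1):B a3@(1,1):A a4@(2,0):A a5@(1,2):A a6@(2,1):A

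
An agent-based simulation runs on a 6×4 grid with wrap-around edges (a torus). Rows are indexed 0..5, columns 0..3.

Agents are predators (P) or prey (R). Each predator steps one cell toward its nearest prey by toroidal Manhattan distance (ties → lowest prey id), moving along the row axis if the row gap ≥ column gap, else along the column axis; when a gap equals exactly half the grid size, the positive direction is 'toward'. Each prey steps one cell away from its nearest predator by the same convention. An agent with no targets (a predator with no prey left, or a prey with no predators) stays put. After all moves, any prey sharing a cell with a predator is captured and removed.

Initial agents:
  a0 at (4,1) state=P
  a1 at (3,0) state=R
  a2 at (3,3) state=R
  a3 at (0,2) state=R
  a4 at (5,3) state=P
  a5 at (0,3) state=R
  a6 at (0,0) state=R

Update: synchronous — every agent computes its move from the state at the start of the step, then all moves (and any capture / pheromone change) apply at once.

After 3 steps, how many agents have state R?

t=1: a0@(3,1):P a1@(2,0):R a2@(2,3):R a3@(1,2):R a4@(0,3):P a5@(1,3):R a6@(1,0):R
t=2: a0@(2,1):P a1@(1,0):R a2@(3,3):R a3@(2,2):R a4@(1,3):P a5@(2,3):R a6@(2,0):R
t=3: a0@(2,2):P a1@(1,1):R a2@(4,3):R a3@(2,3):R a4@(1,0):P a5@(3,3):R a6@(2,3):R

5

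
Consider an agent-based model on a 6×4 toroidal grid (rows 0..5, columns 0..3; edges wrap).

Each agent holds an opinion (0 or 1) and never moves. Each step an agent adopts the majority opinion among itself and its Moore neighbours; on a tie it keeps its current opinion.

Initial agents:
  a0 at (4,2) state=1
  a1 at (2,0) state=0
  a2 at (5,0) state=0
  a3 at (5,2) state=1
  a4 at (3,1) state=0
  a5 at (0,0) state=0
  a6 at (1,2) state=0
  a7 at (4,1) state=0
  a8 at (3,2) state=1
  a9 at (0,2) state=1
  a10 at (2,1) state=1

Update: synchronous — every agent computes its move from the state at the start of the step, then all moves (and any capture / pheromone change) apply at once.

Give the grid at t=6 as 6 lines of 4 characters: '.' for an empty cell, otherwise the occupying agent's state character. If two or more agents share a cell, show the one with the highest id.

0.1.
..1.
00..
.00.
.00.
0.1.

t=1: a0@(4,2):1 a1@(2,0):0 a2@(5,0):0 a3@(5,2):1 a4@(3,1):0 a5@(0,0):0 a6@(1,2):1 a7@(4,1):0 a8@(3,2):1 a9@(0,2):1 a10@(2,1):0
t=2: a0@(4,2):1 a1@(2,0):0 a2@(5,0):0 a3@(5,2):1 a4@(3,1):0 a5@(0,0):0 a6@(1,2):1 a7@(4,1):0 a8@(3,2):0 a9@(0,2):1 a10@(2,1):0
t=3: a0@(4,2):0 a1@(2,0):0 a2@(5,0):0 a3@(5,2):1 a4@(3,1):0 a5@(0,0):0 a6@(1,2):1 a7@(4,1):0 a8@(3,2):0 a9@(0,2):1 a10@(2,1):0
t=4: (unchanged — steady state)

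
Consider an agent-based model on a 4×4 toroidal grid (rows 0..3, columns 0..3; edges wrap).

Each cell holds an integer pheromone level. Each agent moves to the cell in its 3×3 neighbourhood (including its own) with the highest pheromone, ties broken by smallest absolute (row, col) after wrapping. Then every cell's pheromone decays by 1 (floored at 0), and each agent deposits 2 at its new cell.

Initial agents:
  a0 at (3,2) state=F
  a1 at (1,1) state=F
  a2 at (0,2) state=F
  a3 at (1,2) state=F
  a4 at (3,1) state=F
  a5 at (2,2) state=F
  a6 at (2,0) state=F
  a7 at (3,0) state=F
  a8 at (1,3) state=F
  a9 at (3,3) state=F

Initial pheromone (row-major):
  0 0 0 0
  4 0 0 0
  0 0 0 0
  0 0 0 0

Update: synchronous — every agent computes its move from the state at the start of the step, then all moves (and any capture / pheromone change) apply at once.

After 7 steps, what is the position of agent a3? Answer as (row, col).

t=1: a0@(0,1) a1@(1,0) a2@(0,1) a3@(0,1) a4@(0,0) a5@(1,1) a6@(1,0) a7@(0,0) a8@(1,0) a9@(0,0) | pheromone: 6 6 0 0 / 9 2 0 0 / 0 0 0 0 / 0 0 0 0
t=2: a0@(1,0) a1@(1,0) a2@(1,0) a3@(1,0) a4@(1,0) a5@(1,0) a6@(1,0) a7@(1,0) a8@(1,0) a9@(1,0) | pheromone: 5 5 0 0 / 28 1 0 0 / 0 0 0 0 / 0 0 0 0
t=3: a0@(1,0) a1@(1,0) a2@(1,0) a3@(1,0) a4@(1,0) a5@(1,0) a6@(1,0) a7@(1,0) a8@(1,0) a9@(1,0) | pheromone: 4 4 0 0 / 47 0 0 0 / 0 0 0 0 / 0 0 0 0
t=4: a0@(1,0) a1@(1,0) a2@(1,0) a3@(1,0) a4@(1,0) a5@(1,0) a6@(1,0) a7@(1,0) a8@(1,0) a9@(1,0) | pheromone: 3 3 0 0 / 66 0 0 0 / 0 0 0 0 / 0 0 0 0
t=5: a0@(1,0) a1@(1,0) a2@(1,0) a3@(1,0) a4@(1,0) a5@(1,0) a6@(1,0) a7@(1,0) a8@(1,0) a9@(1,0) | pheromone: 2 2 0 0 / 85 0 0 0 / 0 0 0 0 / 0 0 0 0
t=6: a0@(1,0) a1@(1,0) a2@(1,0) a3@(1,0) a4@(1,0) a5@(1,0) a6@(1,0) a7@(1,0) a8@(1,0) a9@(1,0) | pheromone: 1 1 0 0 / 104 0 0 0 / 0 0 0 0 / 0 0 0 0
t=7: a0@(1,0) a1@(1,0) a2@(1,0) a3@(1,0) a4@(1,0) a5@(1,0) a6@(1,0) a7@(1,0) a8@(1,0) a9@(1,0) | pheromone: 0 0 0 0 / 123 0 0 0 / 0 0 0 0 / 0 0 0 0

(1, 0)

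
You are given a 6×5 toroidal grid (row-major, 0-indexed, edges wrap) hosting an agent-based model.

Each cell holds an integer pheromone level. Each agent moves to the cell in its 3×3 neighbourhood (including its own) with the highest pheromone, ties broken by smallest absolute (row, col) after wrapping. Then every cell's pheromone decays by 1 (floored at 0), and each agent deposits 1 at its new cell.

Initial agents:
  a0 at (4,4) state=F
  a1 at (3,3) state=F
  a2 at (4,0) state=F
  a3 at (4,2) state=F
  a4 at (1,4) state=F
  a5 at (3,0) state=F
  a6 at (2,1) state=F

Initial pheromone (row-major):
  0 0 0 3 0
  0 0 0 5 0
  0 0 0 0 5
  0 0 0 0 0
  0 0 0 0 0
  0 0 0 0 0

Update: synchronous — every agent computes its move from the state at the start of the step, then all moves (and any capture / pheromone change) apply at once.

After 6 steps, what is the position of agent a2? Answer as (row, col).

t=1: a0@(3,0) a1@(2,4) a2@(3,0) a3@(3,1) a4@(1,3) a5@(2,4) a6@(1,0) | pheromone: 0 0 0 2 0 / 1 0 0 5 0 / 0 0 0 0 6 / 2 1 0 0 0 / 0 0 0 0 0 / 0 0 0 0 0
t=2: a0@(2,4) a1@(2,4) a2@(2,4) a3@(3,0) a4@(2,4) a5@(2,4) a6@(2,4) | pheromone: 0 0 0 1 0 / 0 0 0 4 0 / 0 0 0 0 11 / 2 0 0 0 0 / 0 0 0 0 0 / 0 0 0 0 0
t=3: a0@(2,4) a1@(2,4) a2@(2,4) a3@(2,4) a4@(2,4) a5@(2,4) a6@(2,4) | pheromone: 0 0 0 0 0 / 0 0 0 3 0 / 0 0 0 0 17 / 1 0 0 0 0 / 0 0 0 0 0 / 0 0 0 0 0
t=4: a0@(2,4) a1@(2,4) a2@(2,4) a3@(2,4) a4@(2,4) a5@(2,4) a6@(2,4) | pheromone: 0 0 0 0 0 / 0 0 0 2 0 / 0 0 0 0 23 / 0 0 0 0 0 / 0 0 0 0 0 / 0 0 0 0 0
t=5: a0@(2,4) a1@(2,4) a2@(2,4) a3@(2,4) a4@(2,4) a5@(2,4) a6@(2,4) | pheromone: 0 0 0 0 0 / 0 0 0 1 0 / 0 0 0 0 29 / 0 0 0 0 0 / 0 0 0 0 0 / 0 0 0 0 0
t=6: a0@(2,4) a1@(2,4) a2@(2,4) a3@(2,4) a4@(2,4) a5@(2,4) a6@(2,4) | pheromone: 0 0 0 0 0 / 0 0 0 0 0 / 0 0 0 0 35 / 0 0 0 0 0 / 0 0 0 0 0 / 0 0 0 0 0

(2, 4)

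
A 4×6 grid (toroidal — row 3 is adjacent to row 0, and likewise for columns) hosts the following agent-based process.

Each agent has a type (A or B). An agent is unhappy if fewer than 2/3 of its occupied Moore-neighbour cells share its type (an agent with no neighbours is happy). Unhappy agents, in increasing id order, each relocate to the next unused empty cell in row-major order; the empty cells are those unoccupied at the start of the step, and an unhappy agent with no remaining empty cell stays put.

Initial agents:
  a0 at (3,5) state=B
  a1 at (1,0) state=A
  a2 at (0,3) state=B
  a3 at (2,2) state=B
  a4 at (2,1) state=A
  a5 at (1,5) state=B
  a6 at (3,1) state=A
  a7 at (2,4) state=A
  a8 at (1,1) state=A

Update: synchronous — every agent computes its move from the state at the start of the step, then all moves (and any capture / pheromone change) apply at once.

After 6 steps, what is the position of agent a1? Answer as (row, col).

(0, 4)

t=1: a0@(0,0):B a1@(1,0):A a2@(0,3):B a3@(0,1):B a4@(2,1):A a5@(0,2):B a6@(0,4):A a7@(0,5):A a8@(1,1):A
t=2: a0@(1,2):B a1@(1,3):A a2@(1,4):B a3@(1,5):B a4@(2,1):A a5@(0,2):B a6@(2,0):A a7@(0,5):A a8@(2,2):A
t=3: a0@(0,0):B a1@(0,1):A a2@(0,3):B a3@(0,4):B a4@(2,1):A a5@(1,0):B a6@(1,1):A a7@(2,3):A a8@(2,2):A
t=4: a0@(0,2):B a1@(0,5):A a2@(0,3):B a3@(0,4):B a4@(2,1):A a5@(1,2):B a6@(1,3):A a7@(2,3):A a8@(2,2):A
t=5: a0@(0,2):B a1@(0,0):A a2@(0,3):B a3@(0,1):B a4@(1,0):A a5@(1,1):B a6@(1,4):A a7@(2,3):A a8@(2,2):A
t=6: a0@(0,2):B a1@(0,4):A a2@(0,5):B a3@(1,2):B a4@(1,3):A a5@(1,5):B a6@(2,0):A a7@(2,3):A a8@(2,1):A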